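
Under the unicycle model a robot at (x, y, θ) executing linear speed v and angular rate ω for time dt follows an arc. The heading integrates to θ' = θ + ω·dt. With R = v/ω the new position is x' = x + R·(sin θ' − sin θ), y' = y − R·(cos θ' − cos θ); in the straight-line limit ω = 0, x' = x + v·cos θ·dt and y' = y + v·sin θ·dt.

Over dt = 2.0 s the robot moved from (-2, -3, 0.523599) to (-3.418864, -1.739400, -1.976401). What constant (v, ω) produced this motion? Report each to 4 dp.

v = -1.2500, ω = -1.2500

Δθ = -1.976401 − 0.523599 = -2.500000
ω = Δθ/dt = -2.500000/2.0 = -1.2500
R = Δx/(sin θ' − sin θ) = 1.0000
v = R·ω = 1.0000·-1.2500 = -1.2500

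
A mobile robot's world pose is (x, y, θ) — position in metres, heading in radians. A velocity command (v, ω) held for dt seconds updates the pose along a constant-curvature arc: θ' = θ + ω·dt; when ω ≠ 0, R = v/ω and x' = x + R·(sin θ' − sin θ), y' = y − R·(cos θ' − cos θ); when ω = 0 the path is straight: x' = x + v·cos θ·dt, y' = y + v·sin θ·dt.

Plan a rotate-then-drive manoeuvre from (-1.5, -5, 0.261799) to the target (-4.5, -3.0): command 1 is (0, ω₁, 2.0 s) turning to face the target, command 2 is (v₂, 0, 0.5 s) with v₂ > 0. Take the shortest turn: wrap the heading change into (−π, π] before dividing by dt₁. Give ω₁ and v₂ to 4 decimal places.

heading to target = atan2(-3−-5, -4.5−-1.5) = 2.5536
Δθ = wrap(2.5536 − 0.2618) = 2.2918; ω₁ = Δθ/dt₁ = 1.1459
distance = √((-4.5−-1.5)² + (-3−-5)²) = 3.6056; v₂ = distance/dt₂ = 7.2111

ω₁ = 1.1459, v₂ = 7.2111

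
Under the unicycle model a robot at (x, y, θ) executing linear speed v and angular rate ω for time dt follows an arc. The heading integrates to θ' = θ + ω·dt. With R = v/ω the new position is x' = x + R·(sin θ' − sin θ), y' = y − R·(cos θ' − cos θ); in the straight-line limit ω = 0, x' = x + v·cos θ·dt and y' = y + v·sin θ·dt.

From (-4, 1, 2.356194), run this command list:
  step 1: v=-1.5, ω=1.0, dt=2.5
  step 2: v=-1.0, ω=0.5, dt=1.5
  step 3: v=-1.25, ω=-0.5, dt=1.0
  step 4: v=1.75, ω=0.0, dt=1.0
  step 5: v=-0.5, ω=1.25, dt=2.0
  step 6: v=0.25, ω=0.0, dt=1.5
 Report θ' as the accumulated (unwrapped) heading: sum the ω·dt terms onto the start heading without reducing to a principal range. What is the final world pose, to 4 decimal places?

(-2.9175, 3.2294, 7.6062)

step 1: θ'=4.8562 (R=-1.5000) → pose (-1.4548, 2.2756, 4.8562)
step 2: θ'=5.6062 (R=-2.0000) → pose (-2.1813, 3.5479, 5.6062)
step 3: θ'=5.1062 (R=2.5000) → pose (-2.9238, 4.5373, 5.1062)
step 4: θ'=5.1062 (straight) → pose (-2.2523, 2.9213, 5.1062)
step 5: θ'=7.6062 (R=-0.4000) → pose (-3.0095, 2.8659, 7.6062)
step 6: θ'=7.6062 (straight) → pose (-2.9175, 3.2294, 7.6062)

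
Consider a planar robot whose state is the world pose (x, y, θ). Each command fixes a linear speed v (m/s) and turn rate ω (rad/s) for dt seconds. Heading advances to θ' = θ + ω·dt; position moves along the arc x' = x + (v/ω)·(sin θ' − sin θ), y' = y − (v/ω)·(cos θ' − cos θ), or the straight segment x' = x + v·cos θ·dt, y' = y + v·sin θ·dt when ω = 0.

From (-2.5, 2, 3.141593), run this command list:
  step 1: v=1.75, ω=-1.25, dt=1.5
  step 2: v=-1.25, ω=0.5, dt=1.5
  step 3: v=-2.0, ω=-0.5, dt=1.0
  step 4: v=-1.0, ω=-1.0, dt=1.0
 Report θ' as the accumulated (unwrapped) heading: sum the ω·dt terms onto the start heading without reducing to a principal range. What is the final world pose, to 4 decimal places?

step 1: θ'=1.2666 (R=-1.4000) → pose (-3.8357, 3.8193, 1.2666)
step 2: θ'=2.0166 (R=-2.5000) → pose (-3.7062, 1.9926, 2.0166)
step 3: θ'=1.5166 (R=4.0000) → pose (-3.3211, 0.0512, 1.5166)
step 4: θ'=0.5166 (R=1.0000) → pose (-3.8257, -0.7642, 0.5166)

(-3.8257, -0.7642, 0.5166)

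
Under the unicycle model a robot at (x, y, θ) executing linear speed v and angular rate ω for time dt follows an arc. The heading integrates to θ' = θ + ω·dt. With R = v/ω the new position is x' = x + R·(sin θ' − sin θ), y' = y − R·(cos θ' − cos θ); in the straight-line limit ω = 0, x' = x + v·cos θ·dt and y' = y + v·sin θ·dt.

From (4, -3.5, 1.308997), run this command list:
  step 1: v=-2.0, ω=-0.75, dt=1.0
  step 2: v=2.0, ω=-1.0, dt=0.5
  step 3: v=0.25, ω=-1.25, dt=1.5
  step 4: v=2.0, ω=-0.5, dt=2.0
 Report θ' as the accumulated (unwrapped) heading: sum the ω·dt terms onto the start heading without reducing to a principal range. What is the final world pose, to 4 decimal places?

(1.3861, -7.8367, -2.8160)

step 1: θ'=0.5590 (R=2.6667) → pose (2.8384, -5.0706, 0.5590)
step 2: θ'=0.0590 (R=-2.0000) → pose (3.7812, -4.7696, 0.0590)
step 3: θ'=-1.8160 (R=-0.2000) → pose (3.9870, -5.0178, -1.8160)
step 4: θ'=-2.8160 (R=-4.0000) → pose (1.3861, -7.8367, -2.8160)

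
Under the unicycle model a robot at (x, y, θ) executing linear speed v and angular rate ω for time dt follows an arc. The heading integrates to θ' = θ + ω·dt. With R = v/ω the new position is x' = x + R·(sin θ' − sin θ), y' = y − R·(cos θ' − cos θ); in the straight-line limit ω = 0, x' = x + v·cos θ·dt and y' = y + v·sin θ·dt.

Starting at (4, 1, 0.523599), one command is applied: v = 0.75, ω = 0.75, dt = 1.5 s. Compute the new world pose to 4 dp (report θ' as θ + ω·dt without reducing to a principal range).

(4.4970, 1.9437, 1.6486)

θ' = 0.5236 + 0.75·1.5 = 1.6486
R = v/ω = 0.75/0.75 = 1.0000
x' = 4 + 1.0000·(sin 1.6486 − sin 0.5236) = 4.4970
y' = 1 − 1.0000·(cos 1.6486 − cos 0.5236) = 1.9437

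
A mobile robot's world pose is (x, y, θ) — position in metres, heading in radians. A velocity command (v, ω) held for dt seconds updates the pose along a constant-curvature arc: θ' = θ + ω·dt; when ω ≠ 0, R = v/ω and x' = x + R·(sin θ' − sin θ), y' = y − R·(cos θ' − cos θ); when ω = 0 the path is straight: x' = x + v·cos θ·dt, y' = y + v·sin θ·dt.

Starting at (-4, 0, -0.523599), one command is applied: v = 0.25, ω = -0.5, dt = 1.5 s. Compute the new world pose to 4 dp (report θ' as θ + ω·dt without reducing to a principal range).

(-3.7719, -0.2866, -1.2736)

θ' = -0.5236 + -0.5·1.5 = -1.2736
R = v/ω = 0.25/-0.5 = -0.5000
x' = -4 + -0.5000·(sin -1.2736 − sin -0.5236) = -3.7719
y' = 0 − -0.5000·(cos -1.2736 − cos -0.5236) = -0.2866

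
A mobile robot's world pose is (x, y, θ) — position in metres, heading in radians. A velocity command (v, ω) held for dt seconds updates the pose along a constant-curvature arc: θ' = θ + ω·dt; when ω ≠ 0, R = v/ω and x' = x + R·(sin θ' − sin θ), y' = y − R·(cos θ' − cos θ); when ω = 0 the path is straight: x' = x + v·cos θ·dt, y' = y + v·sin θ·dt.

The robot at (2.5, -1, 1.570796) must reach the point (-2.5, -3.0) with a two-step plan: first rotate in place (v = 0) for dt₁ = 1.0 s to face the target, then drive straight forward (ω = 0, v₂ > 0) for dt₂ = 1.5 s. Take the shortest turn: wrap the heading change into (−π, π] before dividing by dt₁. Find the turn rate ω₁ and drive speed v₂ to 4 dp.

ω₁ = 1.9513, v₂ = 3.5901

heading to target = atan2(-3−-1, -2.5−2.5) = -2.7611
Δθ = wrap(-2.7611 − 1.5708) = 1.9513; ω₁ = Δθ/dt₁ = 1.9513
distance = √((-2.5−2.5)² + (-3−-1)²) = 5.3852; v₂ = distance/dt₂ = 3.5901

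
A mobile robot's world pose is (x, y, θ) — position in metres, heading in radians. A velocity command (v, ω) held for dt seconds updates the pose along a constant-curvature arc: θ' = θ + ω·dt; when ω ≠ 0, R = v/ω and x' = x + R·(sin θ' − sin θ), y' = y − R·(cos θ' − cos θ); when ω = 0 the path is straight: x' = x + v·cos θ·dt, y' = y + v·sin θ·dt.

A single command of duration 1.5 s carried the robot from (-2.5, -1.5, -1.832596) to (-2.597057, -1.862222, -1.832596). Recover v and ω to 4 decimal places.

Δθ = -1.832596 − -1.832596 = 0.000000
ω = Δθ/dt = 0.000000/1.5 = 0.0000
ω = 0 → v = (Δx·cos θ + Δy·sin θ)/dt = 0.2500

v = 0.2500, ω = 0.0000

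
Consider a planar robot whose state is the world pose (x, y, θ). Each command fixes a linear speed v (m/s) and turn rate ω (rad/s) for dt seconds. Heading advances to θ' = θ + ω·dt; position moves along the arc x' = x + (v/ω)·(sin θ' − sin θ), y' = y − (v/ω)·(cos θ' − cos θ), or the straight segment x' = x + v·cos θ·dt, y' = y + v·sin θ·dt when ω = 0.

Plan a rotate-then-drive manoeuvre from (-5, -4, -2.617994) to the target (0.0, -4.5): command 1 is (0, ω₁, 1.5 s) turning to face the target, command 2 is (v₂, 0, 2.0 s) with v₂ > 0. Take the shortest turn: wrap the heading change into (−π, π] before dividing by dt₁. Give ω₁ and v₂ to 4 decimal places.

heading to target = atan2(-4.5−-4, 0−-5) = -0.0997
Δθ = wrap(-0.0997 − -2.6180) = 2.5183; ω₁ = Δθ/dt₁ = 1.6789
distance = √((0−-5)² + (-4.5−-4)²) = 5.0249; v₂ = distance/dt₂ = 2.5125

ω₁ = 1.6789, v₂ = 2.5125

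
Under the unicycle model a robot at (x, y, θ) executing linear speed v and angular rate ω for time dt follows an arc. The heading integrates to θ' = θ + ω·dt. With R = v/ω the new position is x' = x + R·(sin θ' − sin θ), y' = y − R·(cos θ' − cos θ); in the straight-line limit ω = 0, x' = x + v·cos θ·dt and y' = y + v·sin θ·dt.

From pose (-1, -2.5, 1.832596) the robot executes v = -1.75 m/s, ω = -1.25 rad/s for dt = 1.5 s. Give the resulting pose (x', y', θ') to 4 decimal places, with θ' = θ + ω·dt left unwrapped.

(-2.4116, -4.2611, -0.0424)

θ' = 1.8326 + -1.25·1.5 = -0.0424
R = v/ω = -1.75/-1.25 = 1.4000
x' = -1 + 1.4000·(sin -0.0424 − sin 1.8326) = -2.4116
y' = -2.5 − 1.4000·(cos -0.0424 − cos 1.8326) = -4.2611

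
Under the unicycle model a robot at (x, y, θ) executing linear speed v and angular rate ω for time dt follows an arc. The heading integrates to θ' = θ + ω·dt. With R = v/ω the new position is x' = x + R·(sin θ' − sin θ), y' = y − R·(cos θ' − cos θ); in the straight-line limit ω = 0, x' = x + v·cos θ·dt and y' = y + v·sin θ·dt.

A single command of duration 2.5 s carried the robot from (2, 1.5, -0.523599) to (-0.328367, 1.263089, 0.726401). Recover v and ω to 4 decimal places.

v = -1.0000, ω = 0.5000

Δθ = 0.726401 − -0.523599 = 1.250000
ω = Δθ/dt = 1.250000/2.5 = 0.5000
R = Δx/(sin θ' − sin θ) = -2.0000
v = R·ω = -2.0000·0.5000 = -1.0000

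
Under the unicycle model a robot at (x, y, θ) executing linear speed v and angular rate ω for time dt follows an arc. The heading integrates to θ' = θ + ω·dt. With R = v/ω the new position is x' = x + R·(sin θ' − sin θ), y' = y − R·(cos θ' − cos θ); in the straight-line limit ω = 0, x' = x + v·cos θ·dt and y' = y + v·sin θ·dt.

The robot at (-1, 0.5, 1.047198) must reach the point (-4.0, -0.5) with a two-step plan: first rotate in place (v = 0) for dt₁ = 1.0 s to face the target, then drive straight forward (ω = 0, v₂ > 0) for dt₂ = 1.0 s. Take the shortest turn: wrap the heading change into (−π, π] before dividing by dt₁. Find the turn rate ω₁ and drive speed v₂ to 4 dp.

ω₁ = 2.4161, v₂ = 3.1623

heading to target = atan2(-0.5−0.5, -4−-1) = -2.8198
Δθ = wrap(-2.8198 − 1.0472) = 2.4161; ω₁ = Δθ/dt₁ = 2.4161
distance = √((-4−-1)² + (-0.5−0.5)²) = 3.1623; v₂ = distance/dt₂ = 3.1623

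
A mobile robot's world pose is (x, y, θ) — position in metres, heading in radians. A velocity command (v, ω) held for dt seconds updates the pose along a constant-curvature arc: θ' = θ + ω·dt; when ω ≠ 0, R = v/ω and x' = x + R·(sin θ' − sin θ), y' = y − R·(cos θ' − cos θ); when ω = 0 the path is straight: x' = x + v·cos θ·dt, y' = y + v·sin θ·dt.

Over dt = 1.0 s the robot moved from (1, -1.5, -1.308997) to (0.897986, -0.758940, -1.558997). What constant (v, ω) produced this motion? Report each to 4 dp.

Δθ = -1.558997 − -1.308997 = -0.250000
ω = Δθ/dt = -0.250000/1.0 = -0.2500
R = −Δy/(cos θ' − cos θ) = 3.0000
v = R·ω = 3.0000·-0.2500 = -0.7500

v = -0.7500, ω = -0.2500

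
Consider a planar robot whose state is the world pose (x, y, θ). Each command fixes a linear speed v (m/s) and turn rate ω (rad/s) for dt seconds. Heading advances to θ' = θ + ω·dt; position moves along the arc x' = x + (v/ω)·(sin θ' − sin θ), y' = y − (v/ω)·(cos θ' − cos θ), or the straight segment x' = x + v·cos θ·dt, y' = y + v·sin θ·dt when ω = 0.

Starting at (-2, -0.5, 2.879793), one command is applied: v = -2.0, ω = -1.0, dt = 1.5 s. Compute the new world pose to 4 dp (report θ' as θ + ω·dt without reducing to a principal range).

θ' = 2.8798 + -1.0·1.5 = 1.3798
R = v/ω = -2.0/-1.0 = 2.0000
x' = -2 + 2.0000·(sin 1.3798 − sin 2.8798) = -0.5540
y' = -0.5 − 2.0000·(cos 1.3798 − cos 2.8798) = -2.8115

(-0.5540, -2.8115, 1.3798)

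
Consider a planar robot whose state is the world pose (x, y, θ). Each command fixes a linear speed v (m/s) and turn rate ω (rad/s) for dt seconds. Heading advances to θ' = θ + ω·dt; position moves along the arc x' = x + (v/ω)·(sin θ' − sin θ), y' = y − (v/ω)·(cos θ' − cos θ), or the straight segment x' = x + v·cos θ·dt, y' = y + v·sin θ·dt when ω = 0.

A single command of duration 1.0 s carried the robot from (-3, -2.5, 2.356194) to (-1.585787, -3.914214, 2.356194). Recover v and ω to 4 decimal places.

Δθ = 2.356194 − 2.356194 = 0.000000
ω = Δθ/dt = 0.000000/1.0 = 0.0000
ω = 0 → v = (Δx·cos θ + Δy·sin θ)/dt = -2.0000

v = -2.0000, ω = 0.0000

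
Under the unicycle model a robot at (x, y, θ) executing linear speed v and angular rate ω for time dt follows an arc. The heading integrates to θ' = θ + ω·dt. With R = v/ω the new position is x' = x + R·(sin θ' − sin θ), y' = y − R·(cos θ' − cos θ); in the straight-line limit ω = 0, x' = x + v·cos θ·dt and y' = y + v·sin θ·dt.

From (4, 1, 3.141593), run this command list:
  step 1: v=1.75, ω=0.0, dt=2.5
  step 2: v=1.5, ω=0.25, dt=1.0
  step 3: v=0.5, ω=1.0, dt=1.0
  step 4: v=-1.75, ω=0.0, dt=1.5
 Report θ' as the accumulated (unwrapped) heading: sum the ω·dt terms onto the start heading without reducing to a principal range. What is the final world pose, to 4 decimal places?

(-1.3825, 2.9778, 4.3916)

step 1: θ'=3.1416 (straight) → pose (-0.3750, 1.0000, 3.1416)
step 2: θ'=3.3916 (R=6.0000) → pose (-1.8594, 0.8135, 3.3916)
step 3: θ'=4.3916 (R=0.5000) → pose (-2.2102, 0.4867, 4.3916)
step 4: θ'=4.3916 (straight) → pose (-1.3825, 2.9778, 4.3916)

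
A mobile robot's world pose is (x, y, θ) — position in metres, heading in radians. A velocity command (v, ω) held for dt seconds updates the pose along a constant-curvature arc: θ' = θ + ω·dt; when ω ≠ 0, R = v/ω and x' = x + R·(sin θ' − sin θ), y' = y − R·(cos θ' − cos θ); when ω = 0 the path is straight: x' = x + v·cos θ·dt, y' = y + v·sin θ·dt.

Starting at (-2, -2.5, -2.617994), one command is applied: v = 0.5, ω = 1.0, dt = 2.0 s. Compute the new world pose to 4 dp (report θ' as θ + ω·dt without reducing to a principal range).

θ' = -2.6180 + 1.0·2.0 = -0.6180
R = v/ω = 0.5/1.0 = 0.5000
x' = -2 + 0.5000·(sin -0.6180 − sin -2.6180) = -2.0397
y' = -2.5 − 0.5000·(cos -0.6180 − cos -2.6180) = -3.3405

(-2.0397, -3.3405, -0.6180)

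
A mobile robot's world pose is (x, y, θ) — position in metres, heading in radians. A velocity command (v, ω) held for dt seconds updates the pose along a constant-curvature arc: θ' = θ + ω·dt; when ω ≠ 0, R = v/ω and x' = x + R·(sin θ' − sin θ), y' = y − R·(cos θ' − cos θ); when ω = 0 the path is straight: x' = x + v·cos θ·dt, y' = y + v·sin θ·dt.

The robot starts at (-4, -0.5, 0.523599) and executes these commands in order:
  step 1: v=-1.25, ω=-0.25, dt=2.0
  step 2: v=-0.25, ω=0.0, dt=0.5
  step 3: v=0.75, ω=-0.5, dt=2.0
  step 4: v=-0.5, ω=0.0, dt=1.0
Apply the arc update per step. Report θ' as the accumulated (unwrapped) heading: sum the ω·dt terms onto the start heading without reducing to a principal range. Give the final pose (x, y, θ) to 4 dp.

step 1: θ'=0.0236 (R=5.0000) → pose (-6.3820, -1.1685, 0.0236)
step 2: θ'=0.0236 (straight) → pose (-6.5070, -1.1714, 0.0236)
step 3: θ'=-0.9764 (R=-1.5000) → pose (-5.2289, -1.8310, -0.9764)
step 4: θ'=-0.9764 (straight) → pose (-5.5089, -1.4168, -0.9764)

(-5.5089, -1.4168, -0.9764)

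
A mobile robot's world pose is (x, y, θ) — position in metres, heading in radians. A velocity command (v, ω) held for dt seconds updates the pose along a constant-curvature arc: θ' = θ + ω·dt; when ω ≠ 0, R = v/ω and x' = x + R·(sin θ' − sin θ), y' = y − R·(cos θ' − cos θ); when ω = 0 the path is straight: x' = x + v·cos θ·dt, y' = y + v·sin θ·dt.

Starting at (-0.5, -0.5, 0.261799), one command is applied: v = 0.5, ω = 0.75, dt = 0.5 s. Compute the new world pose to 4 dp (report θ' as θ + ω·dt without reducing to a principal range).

θ' = 0.2618 + 0.75·0.5 = 0.6368
R = v/ω = 0.5/0.75 = 0.6667
x' = -0.5 + 0.6667·(sin 0.6368 − sin 0.2618) = -0.2761
y' = -0.5 − 0.6667·(cos 0.6368 − cos 0.2618) = -0.3921

(-0.2761, -0.3921, 0.6368)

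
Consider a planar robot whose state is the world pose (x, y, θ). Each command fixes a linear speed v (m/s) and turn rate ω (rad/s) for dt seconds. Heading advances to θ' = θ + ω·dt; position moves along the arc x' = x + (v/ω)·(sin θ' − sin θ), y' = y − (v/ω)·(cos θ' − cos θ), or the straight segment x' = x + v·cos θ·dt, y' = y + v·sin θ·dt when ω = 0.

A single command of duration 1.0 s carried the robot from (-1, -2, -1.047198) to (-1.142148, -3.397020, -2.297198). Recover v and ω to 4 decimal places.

v = 1.5000, ω = -1.2500

Δθ = -2.297198 − -1.047198 = -1.250000
ω = Δθ/dt = -1.250000/1.0 = -1.2500
R = −Δy/(cos θ' − cos θ) = -1.2000
v = R·ω = -1.2000·-1.2500 = 1.5000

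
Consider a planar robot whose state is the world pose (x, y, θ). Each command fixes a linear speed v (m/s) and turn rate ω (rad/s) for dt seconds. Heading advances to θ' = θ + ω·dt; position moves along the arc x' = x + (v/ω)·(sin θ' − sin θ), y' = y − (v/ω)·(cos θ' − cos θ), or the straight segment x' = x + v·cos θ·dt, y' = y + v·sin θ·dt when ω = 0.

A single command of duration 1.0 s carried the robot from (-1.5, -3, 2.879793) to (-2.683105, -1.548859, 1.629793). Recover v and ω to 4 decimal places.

Δθ = 1.629793 − 2.879793 = -1.250000
ω = Δθ/dt = -1.250000/1.0 = -1.2500
R = −Δy/(cos θ' − cos θ) = -1.6000
v = R·ω = -1.6000·-1.2500 = 2.0000

v = 2.0000, ω = -1.2500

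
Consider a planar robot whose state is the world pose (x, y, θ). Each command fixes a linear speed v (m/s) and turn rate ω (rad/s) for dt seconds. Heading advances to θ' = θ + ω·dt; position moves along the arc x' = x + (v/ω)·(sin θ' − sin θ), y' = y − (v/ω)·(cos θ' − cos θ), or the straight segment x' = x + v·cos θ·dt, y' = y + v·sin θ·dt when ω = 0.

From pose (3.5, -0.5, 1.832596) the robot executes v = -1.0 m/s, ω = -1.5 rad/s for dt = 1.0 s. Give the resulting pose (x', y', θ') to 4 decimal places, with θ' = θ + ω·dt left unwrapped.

θ' = 1.8326 + -1.5·1.0 = 0.3326
R = v/ω = -1.0/-1.5 = 0.6667
x' = 3.5 + 0.6667·(sin 0.3326 − sin 1.8326) = 3.0737
y' = -0.5 − 0.6667·(cos 0.3326 − cos 1.8326) = -1.3027

(3.0737, -1.3027, 0.3326)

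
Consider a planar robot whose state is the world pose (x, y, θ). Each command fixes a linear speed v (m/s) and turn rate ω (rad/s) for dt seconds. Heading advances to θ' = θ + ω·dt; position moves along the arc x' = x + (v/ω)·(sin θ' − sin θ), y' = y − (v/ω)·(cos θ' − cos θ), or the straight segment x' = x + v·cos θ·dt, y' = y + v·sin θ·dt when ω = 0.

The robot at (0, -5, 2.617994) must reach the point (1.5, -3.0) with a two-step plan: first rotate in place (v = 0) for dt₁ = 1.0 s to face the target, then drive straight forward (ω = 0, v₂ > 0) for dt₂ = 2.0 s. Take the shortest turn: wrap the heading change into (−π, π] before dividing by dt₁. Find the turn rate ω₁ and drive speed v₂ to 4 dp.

ω₁ = -1.6907, v₂ = 1.2500

heading to target = atan2(-3−-5, 1.5−0) = 0.9273
Δθ = wrap(0.9273 − 2.6180) = -1.6907; ω₁ = Δθ/dt₁ = -1.6907
distance = √((1.5−0)² + (-3−-5)²) = 2.5000; v₂ = distance/dt₂ = 1.2500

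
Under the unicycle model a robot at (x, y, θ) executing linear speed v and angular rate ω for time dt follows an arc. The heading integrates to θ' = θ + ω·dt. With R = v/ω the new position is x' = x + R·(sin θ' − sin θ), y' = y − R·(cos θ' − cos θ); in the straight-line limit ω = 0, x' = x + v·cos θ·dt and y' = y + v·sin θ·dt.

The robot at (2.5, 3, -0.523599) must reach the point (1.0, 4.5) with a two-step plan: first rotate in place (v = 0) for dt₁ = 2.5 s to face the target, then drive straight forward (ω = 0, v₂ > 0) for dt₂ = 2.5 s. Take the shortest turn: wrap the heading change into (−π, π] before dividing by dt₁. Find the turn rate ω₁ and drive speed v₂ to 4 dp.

heading to target = atan2(4.5−3, 1−2.5) = 2.3562
Δθ = wrap(2.3562 − -0.5236) = 2.8798; ω₁ = Δθ/dt₁ = 1.1519
distance = √((1−2.5)² + (4.5−3)²) = 2.1213; v₂ = distance/dt₂ = 0.8485

ω₁ = 1.1519, v₂ = 0.8485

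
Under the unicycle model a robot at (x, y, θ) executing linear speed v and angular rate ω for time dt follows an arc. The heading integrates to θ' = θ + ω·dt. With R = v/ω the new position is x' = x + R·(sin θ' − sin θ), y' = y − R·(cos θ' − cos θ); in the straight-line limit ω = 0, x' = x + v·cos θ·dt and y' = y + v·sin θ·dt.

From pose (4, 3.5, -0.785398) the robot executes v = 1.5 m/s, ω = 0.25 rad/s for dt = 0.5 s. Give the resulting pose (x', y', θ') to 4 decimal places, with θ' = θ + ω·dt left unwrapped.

θ' = -0.7854 + 0.25·0.5 = -0.6604
R = v/ω = 1.5/0.25 = 6.0000
x' = 4 + 6.0000·(sin -0.6604 − sin -0.7854) = 4.5621
y' = 3.5 − 6.0000·(cos -0.6604 − cos -0.7854) = 3.0042

(4.5621, 3.0042, -0.6604)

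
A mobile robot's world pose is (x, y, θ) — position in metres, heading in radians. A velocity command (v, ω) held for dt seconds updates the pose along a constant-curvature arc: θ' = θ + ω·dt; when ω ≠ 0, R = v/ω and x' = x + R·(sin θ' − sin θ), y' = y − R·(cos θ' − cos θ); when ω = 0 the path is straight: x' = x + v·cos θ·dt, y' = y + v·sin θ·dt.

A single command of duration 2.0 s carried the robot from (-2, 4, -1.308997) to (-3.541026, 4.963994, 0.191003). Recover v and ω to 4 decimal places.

Δθ = 0.191003 − -1.308997 = 1.500000
ω = Δθ/dt = 1.500000/2.0 = 0.7500
R = Δx/(sin θ' − sin θ) = -1.3333
v = R·ω = -1.3333·0.7500 = -1.0000

v = -1.0000, ω = 0.7500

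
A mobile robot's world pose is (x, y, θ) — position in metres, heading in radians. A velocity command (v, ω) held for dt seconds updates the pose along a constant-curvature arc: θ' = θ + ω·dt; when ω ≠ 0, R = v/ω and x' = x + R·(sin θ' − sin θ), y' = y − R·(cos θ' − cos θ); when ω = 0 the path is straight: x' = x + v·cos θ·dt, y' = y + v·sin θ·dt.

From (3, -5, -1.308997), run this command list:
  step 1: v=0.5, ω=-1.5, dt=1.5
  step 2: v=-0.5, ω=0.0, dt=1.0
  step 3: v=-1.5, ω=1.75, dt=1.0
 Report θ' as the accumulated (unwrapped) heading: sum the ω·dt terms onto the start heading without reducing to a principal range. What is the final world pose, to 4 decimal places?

step 1: θ'=-3.5590 (R=-0.3333) → pose (2.5429, -5.3910, -3.5590)
step 2: θ'=-3.5590 (straight) → pose (3.0000, -5.5937, -3.5590)
step 3: θ'=-1.8090 (R=-0.8571) → pose (4.1804, -5.0124, -1.8090)

(4.1804, -5.0124, -1.8090)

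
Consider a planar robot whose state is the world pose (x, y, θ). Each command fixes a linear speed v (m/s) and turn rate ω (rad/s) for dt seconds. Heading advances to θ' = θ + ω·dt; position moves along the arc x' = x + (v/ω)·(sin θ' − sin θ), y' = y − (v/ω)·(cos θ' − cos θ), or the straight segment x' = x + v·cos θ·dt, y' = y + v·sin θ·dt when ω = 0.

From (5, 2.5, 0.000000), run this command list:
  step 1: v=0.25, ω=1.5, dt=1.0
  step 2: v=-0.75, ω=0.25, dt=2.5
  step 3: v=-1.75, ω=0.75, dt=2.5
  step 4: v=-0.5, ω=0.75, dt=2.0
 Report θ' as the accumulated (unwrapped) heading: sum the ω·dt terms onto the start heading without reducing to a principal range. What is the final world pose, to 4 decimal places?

step 1: θ'=1.5000 (R=0.1667) → pose (5.1662, 2.6549, 1.5000)
step 2: θ'=2.1250 (R=-3.0000) → pose (5.6078, 0.8639, 2.1250)
step 3: θ'=4.0000 (R=-2.3333) → pose (9.3577, 0.5667, 4.0000)
step 4: θ'=5.5000 (R=-0.6667) → pose (9.3236, 1.4749, 5.5000)

(9.3236, 1.4749, 5.5000)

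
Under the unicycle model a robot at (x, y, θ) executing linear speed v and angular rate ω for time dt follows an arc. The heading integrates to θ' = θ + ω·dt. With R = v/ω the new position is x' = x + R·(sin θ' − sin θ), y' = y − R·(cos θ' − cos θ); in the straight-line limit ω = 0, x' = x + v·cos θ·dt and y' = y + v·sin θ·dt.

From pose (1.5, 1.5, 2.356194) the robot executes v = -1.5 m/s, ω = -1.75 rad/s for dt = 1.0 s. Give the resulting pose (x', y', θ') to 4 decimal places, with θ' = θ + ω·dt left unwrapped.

(1.3823, 0.1895, 0.6062)

θ' = 2.3562 + -1.75·1.0 = 0.6062
R = v/ω = -1.5/-1.75 = 0.8571
x' = 1.5 + 0.8571·(sin 0.6062 − sin 2.3562) = 1.3823
y' = 1.5 − 0.8571·(cos 0.6062 − cos 2.3562) = 0.1895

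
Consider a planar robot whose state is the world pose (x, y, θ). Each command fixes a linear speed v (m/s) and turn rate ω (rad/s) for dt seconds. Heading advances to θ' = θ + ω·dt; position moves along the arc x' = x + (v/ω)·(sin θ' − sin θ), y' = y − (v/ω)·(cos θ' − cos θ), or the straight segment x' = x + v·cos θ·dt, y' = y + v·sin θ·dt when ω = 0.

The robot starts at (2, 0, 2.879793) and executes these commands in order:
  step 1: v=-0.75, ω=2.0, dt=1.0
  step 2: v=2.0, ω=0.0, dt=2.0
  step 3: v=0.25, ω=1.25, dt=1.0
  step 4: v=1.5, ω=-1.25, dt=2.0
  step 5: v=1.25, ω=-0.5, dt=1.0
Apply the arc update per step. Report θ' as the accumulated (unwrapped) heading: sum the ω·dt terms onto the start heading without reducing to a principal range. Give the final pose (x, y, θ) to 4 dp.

(2.4774, -6.2213, 3.1298)

step 1: θ'=4.8798 (R=-0.3750) → pose (2.4668, 0.4247, 4.8798)
step 2: θ'=4.8798 (straight) → pose (3.1333, -3.5194, 4.8798)
step 3: θ'=6.1298 (R=0.2000) → pose (3.3000, -3.6837, 6.1298)
step 4: θ'=3.6298 (R=-1.2000) → pose (3.6794, -5.9294, 3.6298)
step 5: θ'=3.1298 (R=-2.5000) → pose (2.4774, -6.2213, 3.1298)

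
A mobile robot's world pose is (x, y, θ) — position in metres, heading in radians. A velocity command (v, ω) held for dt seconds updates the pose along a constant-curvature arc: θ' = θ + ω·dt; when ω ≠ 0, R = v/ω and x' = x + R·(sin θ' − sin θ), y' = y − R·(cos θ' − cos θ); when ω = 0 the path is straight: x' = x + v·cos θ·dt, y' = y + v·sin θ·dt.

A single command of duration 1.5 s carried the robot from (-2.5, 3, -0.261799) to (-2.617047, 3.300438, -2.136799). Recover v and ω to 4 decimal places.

v = -0.2500, ω = -1.2500

Δθ = -2.136799 − -0.261799 = -1.875000
ω = Δθ/dt = -1.875000/1.5 = -1.2500
R = −Δy/(cos θ' − cos θ) = 0.2000
v = R·ω = 0.2000·-1.2500 = -0.2500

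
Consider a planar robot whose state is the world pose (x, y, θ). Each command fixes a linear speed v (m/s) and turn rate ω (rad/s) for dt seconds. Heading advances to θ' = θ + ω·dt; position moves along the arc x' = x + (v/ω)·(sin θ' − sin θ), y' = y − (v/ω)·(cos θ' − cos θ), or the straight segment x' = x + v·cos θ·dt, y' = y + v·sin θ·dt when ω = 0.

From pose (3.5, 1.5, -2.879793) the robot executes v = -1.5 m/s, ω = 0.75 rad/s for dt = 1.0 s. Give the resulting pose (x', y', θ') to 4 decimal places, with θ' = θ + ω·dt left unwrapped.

(4.6779, 2.3712, -2.1298)

θ' = -2.8798 + 0.75·1.0 = -2.1298
R = v/ω = -1.5/0.75 = -2.0000
x' = 3.5 + -2.0000·(sin -2.1298 − sin -2.8798) = 4.6779
y' = 1.5 − -2.0000·(cos -2.1298 − cos -2.8798) = 2.3712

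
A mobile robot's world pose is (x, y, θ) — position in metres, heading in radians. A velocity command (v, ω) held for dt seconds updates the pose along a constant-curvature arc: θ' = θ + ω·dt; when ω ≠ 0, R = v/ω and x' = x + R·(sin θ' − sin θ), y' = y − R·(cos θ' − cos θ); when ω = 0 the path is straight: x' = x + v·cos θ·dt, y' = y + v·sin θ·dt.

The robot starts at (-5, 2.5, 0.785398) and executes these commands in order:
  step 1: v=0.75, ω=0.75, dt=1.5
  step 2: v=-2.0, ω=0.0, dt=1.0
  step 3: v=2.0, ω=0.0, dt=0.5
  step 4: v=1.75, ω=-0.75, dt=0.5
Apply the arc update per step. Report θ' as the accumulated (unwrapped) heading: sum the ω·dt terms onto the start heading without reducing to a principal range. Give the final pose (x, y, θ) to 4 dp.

step 1: θ'=1.9104 (R=1.0000) → pose (-4.7642, 3.5402, 1.9104)
step 2: θ'=1.9104 (straight) → pose (-4.0980, 1.6544, 1.9104)
step 3: θ'=1.9104 (straight) → pose (-4.4311, 2.5973, 1.9104)
step 4: θ'=1.5354 (R=-2.3333) → pose (-4.5629, 3.4572, 1.5354)

(-4.5629, 3.4572, 1.5354)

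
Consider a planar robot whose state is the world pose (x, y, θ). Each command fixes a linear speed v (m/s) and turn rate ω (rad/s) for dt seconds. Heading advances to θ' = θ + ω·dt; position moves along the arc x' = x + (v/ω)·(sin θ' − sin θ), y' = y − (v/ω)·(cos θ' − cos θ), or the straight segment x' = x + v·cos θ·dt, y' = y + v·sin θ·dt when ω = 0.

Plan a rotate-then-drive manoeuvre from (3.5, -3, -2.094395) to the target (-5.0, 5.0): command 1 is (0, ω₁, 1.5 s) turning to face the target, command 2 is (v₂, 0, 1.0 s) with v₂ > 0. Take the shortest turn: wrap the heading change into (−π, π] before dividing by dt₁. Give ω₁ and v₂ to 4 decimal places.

heading to target = atan2(5−-3, -5−3.5) = 2.3865
Δθ = wrap(2.3865 − -2.0944) = -1.8023; ω₁ = Δθ/dt₁ = -1.2015
distance = √((-5−3.5)² + (5−-3)²) = 11.6726; v₂ = distance/dt₂ = 11.6726

ω₁ = -1.2015, v₂ = 11.6726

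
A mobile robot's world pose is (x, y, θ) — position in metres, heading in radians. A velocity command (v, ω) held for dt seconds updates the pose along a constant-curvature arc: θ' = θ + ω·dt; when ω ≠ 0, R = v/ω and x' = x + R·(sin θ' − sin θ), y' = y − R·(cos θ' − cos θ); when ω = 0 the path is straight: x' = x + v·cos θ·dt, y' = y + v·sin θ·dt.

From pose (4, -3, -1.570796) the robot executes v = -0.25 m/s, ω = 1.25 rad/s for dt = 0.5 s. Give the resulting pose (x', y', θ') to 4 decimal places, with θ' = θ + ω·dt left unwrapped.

(3.9622, -2.8830, -0.9458)

θ' = -1.5708 + 1.25·0.5 = -0.9458
R = v/ω = -0.25/1.25 = -0.2000
x' = 4 + -0.2000·(sin -0.9458 − sin -1.5708) = 3.9622
y' = -3 − -0.2000·(cos -0.9458 − cos -1.5708) = -2.8830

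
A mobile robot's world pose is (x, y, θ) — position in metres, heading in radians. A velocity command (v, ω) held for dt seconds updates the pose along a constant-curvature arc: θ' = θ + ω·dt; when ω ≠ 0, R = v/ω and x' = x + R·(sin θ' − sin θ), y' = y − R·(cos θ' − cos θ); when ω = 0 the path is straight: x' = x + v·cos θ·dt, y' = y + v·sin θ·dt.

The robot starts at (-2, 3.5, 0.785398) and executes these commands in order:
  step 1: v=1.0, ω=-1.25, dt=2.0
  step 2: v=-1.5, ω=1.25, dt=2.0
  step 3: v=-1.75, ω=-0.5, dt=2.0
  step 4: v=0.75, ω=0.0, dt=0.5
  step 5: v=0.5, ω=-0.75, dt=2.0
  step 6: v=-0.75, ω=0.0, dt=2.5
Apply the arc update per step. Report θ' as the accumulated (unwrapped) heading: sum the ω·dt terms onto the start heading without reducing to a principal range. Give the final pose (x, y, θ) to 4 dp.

(-4.7460, 3.9242, -1.7146)

step 1: θ'=-1.7146 (R=-0.8000) → pose (-0.6426, 2.8197, -1.7146)
step 2: θ'=0.7854 (R=-1.2000) → pose (-2.6787, 3.8402, 0.7854)
step 3: θ'=-0.2146 (R=3.5000) → pose (-5.8989, 2.8953, -0.2146)
step 4: θ'=-0.2146 (straight) → pose (-5.5325, 2.8155, -0.2146)
step 5: θ'=-1.7146 (R=-0.6667) → pose (-5.0147, 2.0686, -1.7146)
step 6: θ'=-1.7146 (straight) → pose (-4.7460, 3.9242, -1.7146)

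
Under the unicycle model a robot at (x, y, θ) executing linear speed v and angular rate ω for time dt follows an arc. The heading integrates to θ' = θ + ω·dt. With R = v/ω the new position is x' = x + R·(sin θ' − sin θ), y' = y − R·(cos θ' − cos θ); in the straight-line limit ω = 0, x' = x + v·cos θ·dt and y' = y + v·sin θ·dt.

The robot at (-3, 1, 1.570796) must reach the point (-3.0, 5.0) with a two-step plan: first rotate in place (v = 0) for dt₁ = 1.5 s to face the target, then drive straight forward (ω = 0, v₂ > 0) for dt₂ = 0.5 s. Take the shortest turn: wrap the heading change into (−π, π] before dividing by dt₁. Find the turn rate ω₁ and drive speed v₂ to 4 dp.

ω₁ = 0.0000, v₂ = 8.0000

heading to target = atan2(5−1, -3−-3) = 1.5708
Δθ = wrap(1.5708 − 1.5708) = 0.0000; ω₁ = Δθ/dt₁ = 0.0000
distance = √((-3−-3)² + (5−1)²) = 4.0000; v₂ = distance/dt₂ = 8.0000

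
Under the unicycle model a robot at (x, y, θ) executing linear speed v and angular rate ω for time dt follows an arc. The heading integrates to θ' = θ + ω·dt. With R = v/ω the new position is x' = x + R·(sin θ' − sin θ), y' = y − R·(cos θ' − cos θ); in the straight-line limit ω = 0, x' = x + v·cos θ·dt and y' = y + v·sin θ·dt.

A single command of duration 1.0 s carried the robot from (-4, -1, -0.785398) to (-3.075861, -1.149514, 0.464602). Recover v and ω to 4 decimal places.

v = 1.0000, ω = 1.2500

Δθ = 0.464602 − -0.785398 = 1.250000
ω = Δθ/dt = 1.250000/1.0 = 1.2500
R = Δx/(sin θ' − sin θ) = 0.8000
v = R·ω = 0.8000·1.2500 = 1.0000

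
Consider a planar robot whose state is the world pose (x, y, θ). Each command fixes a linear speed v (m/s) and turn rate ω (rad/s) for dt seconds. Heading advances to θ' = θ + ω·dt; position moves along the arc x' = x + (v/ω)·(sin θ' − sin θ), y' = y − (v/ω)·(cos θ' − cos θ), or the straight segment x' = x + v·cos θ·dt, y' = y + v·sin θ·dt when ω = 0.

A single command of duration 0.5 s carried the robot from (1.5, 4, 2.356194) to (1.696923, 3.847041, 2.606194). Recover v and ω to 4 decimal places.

Δθ = 2.606194 − 2.356194 = 0.250000
ω = Δθ/dt = 0.250000/0.5 = 0.5000
R = Δx/(sin θ' − sin θ) = -1.0000
v = R·ω = -1.0000·0.5000 = -0.5000

v = -0.5000, ω = 0.5000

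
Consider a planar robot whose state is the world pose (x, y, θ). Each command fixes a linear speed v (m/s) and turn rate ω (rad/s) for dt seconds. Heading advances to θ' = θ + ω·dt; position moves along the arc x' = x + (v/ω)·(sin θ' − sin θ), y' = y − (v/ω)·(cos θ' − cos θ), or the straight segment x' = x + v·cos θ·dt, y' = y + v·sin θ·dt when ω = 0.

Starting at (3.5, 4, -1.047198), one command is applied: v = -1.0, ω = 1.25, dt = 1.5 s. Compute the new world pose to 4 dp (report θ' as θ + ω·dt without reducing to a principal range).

(2.2180, 4.1412, 0.8278)

θ' = -1.0472 + 1.25·1.5 = 0.8278
R = v/ω = -1.0/1.25 = -0.8000
x' = 3.5 + -0.8000·(sin 0.8278 − sin -1.0472) = 2.2180
y' = 4 − -0.8000·(cos 0.8278 − cos -1.0472) = 4.1412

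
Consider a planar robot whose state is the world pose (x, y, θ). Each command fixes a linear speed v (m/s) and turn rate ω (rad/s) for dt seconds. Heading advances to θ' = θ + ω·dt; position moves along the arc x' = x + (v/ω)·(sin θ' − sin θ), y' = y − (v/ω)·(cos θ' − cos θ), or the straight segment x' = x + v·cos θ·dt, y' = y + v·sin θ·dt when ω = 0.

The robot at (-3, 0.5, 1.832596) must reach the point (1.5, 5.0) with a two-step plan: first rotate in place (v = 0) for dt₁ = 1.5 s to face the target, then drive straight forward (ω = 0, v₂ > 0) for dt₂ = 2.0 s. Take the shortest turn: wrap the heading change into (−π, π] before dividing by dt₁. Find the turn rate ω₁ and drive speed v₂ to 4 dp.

heading to target = atan2(5−0.5, 1.5−-3) = 0.7854
Δθ = wrap(0.7854 − 1.8326) = -1.0472; ω₁ = Δθ/dt₁ = -0.6981
distance = √((1.5−-3)² + (5−0.5)²) = 6.3640; v₂ = distance/dt₂ = 3.1820

ω₁ = -0.6981, v₂ = 3.1820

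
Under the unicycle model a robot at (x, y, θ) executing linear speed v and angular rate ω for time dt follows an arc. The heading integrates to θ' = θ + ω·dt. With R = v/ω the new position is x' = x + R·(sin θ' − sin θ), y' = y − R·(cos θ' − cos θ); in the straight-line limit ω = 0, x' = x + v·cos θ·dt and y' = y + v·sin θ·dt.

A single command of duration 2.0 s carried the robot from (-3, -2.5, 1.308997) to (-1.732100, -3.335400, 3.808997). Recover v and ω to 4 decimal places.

v = -1.0000, ω = 1.2500

Δθ = 3.808997 − 1.308997 = 2.500000
ω = Δθ/dt = 2.500000/2.0 = 1.2500
R = Δx/(sin θ' − sin θ) = -0.8000
v = R·ω = -0.8000·1.2500 = -1.0000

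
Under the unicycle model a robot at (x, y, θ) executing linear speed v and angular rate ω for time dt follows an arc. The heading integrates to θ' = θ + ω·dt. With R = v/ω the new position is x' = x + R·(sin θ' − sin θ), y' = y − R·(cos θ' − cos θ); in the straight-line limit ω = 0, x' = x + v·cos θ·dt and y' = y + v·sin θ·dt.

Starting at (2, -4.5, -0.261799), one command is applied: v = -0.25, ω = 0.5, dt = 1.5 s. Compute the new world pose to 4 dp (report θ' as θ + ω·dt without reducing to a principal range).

θ' = -0.2618 + 0.5·1.5 = 0.4882
R = v/ω = -0.25/0.5 = -0.5000
x' = 2 + -0.5000·(sin 0.4882 − sin -0.2618) = 1.6361
y' = -4.5 − -0.5000·(cos 0.4882 − cos -0.2618) = -4.5414

(1.6361, -4.5414, 0.4882)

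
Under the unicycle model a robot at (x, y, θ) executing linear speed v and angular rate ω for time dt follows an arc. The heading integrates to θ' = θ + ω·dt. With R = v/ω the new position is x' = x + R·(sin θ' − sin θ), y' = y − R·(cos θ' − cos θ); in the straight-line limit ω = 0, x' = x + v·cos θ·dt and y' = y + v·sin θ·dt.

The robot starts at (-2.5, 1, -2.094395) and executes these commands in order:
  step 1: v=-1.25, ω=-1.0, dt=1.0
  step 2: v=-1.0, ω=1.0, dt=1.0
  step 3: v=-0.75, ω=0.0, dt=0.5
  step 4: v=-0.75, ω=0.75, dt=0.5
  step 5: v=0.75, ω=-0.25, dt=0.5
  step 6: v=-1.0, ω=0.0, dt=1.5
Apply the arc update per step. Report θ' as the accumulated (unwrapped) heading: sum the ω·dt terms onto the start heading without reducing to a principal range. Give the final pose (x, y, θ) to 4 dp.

(-0.0204, 3.8770, -1.8444)

step 1: θ'=-3.0944 (R=1.2500) → pose (-1.4764, 1.6236, -3.0944)
step 2: θ'=-2.0944 (R=-1.0000) → pose (-0.6576, 2.1225, -2.0944)
step 3: θ'=-2.0944 (straight) → pose (-0.4701, 2.4473, -2.0944)
step 4: θ'=-1.7194 (R=-1.0000) → pose (-0.3471, 2.7992, -1.7194)
step 5: θ'=-1.8444 (R=-3.0000) → pose (-0.4257, 2.4328, -1.8444)
step 6: θ'=-1.8444 (straight) → pose (-0.0204, 3.8770, -1.8444)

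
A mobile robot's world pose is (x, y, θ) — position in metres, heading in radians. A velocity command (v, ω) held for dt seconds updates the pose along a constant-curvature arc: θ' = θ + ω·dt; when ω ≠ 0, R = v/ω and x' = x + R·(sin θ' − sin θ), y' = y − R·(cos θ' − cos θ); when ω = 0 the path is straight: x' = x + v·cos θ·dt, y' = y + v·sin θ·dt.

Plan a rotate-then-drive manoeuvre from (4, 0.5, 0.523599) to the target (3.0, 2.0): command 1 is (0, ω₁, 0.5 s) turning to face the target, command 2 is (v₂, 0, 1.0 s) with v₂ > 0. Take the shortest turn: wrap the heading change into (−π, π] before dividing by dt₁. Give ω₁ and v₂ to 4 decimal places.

heading to target = atan2(2−0.5, 3−4) = 2.1588
Δθ = wrap(2.1588 − 0.5236) = 1.6352; ω₁ = Δθ/dt₁ = 3.2704
distance = √((3−4)² + (2−0.5)²) = 1.8028; v₂ = distance/dt₂ = 1.8028

ω₁ = 3.2704, v₂ = 1.8028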